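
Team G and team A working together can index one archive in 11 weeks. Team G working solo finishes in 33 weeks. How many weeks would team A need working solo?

33/2 weeks

Combined rate is 1/11 per week.
Known contribution: 1/33 per week.
So team A's rate is 1/11 − 1/33 = 2/33, meaning 33/2 weeks alone.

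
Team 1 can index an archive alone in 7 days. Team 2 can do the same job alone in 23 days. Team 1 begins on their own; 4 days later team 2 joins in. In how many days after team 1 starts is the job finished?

In the first 4 days team 1 alone does 4/7 of the job, leaving 3/7.
Once everyone is working, combined rate: 1/7 + 1/23 = (23 + 7)/161 = 30/161 per day.
Remaining 3/7 at 30/161 per day takes 23/10 days.
Total from the start = 4 + 23/10 = 63/10 days.

63/10 days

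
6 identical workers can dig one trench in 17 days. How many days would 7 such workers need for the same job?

Total work is 6·17 = 102 worker-days.
With 7 workers: 102/7 days.

102/7 days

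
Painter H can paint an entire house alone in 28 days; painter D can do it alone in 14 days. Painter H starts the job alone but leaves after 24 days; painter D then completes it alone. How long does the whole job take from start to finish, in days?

26 days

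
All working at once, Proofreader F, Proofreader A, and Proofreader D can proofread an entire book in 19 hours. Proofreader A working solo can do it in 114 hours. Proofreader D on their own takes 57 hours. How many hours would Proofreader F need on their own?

Combined rate is 1/19 per hour.
Known contribution: 1/114 + 1/57 = (1 + 2)/114 = 3/114 = 1/38 per hour.
So Proofreader F's rate is 1/19 − 1/38 = 1/38, meaning 38 hours alone.

38 hours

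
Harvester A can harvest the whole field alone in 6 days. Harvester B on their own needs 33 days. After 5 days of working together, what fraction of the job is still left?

1/66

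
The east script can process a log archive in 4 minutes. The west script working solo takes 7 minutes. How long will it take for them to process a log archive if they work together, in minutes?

28/11 minutes

With two workers the combined time is the product over the sum: 4·7/(4+7) = 28/11 minutes.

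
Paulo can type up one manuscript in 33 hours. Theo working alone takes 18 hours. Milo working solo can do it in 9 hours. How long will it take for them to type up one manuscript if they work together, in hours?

66/13 hours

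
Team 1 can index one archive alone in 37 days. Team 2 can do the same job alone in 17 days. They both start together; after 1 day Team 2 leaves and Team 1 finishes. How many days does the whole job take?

592/17 days

In the first 1 day the combined rate is 54/629, so 54/629 of the job is done, leaving 575/629.
After Team 2 leaves the rate is 1/37 per day; the remaining 575/629 takes 575/17 days.
Total = 1 + 575/17 = 592/17 days.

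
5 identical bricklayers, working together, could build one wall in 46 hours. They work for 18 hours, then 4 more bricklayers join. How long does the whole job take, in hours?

302/9 hours

One bricklayer does 1/230 of the job per hour.
After 18 hours with 5 bricklayers, 9/23 is done (14/23 left).
With 9 bricklayers the rate is 9/230, so the rest takes 14/23 ÷ 9/230 = 140/9 hours.
Total = 18 + 140/9 = 302/9 hours.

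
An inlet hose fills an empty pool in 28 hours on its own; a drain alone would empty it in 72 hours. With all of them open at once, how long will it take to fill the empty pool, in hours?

Net rate = 1/28 − 1/72 = (18 − 7)/504 = 11/504 per hour.
Filling time = 1 ÷ (11/504) = 504/11 hours.

504/11 hours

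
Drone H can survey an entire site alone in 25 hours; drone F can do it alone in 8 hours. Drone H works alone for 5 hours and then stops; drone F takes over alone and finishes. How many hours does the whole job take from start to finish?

57/5 hours

In 5 hours drone H does 5/25 = 1/5 of the job, leaving 4/5.
Drone F works at 1/8 per hour, so finishing takes 4/5 ÷ 1/8 = 32/5 hours.
Total time = 5 + 32/5 = 57/5 hours.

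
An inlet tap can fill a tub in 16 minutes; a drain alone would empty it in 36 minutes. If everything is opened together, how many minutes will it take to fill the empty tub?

144/5 minutes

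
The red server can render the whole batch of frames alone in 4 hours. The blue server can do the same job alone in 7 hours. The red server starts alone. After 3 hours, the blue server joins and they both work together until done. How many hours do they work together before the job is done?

7/11 hours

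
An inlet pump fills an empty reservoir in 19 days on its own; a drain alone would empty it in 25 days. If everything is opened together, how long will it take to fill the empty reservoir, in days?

Net rate = 1/19 − 1/25 = (25 − 19)/475 = 6/475 per day.
Filling time = 1 ÷ (6/475) = 475/6 days.

475/6 days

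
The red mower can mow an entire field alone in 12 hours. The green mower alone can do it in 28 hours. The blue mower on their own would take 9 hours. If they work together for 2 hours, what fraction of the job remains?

34/63

Combined rate: 1/12 + 1/28 + 1/9 = (21 + 9 + 28)/252 = 58/252 = 29/126 per hour.
In 2 hours they complete 2·29/126 = 29/63 of the job.
So 34/63 remains.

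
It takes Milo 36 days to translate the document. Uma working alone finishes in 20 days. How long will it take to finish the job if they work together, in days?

90/7 days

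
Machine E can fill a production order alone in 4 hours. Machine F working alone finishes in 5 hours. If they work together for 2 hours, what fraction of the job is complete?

Combined rate: 1/4 + 1/5 = (5 + 4)/20 = 9/20 per hour.
In 2 hours they complete 2·9/20 = 9/10 of the job.

9/10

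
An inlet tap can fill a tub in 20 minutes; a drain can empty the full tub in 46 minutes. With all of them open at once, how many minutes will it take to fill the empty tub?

460/13 minutes

Net rate = 1/20 − 1/46 = (23 − 10)/460 = 13/460 per minute.
Filling time = 1 ÷ (13/460) = 460/13 minutes.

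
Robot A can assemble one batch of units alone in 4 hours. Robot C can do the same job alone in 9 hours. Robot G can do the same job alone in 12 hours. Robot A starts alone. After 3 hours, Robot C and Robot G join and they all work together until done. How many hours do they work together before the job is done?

In the first 3 hours Robot A alone does 3/4 of the job, leaving 1/4.
Once everyone is working, combined rate: 1/4 + 1/9 + 1/12 = (9 + 4 + 3)/36 = 16/36 = 4/9 per hour.
Remaining 1/4 at 4/9 per hour takes 9/16 hours.

9/16 hours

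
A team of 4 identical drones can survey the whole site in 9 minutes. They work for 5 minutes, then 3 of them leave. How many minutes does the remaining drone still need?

One drone does 1/36 of the job per minute.
After 5 minutes with 4 drones, 5/9 is done (4/9 left).
With 1 drone the rate is 1/36, so the rest takes 4/9 ÷ 1/36 = 16 minutes.

16 minutes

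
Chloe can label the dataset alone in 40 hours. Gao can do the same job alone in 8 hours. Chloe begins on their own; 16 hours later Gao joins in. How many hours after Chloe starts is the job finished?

20 hours

In the first 16 hours Chloe alone does 16/40 = 2/5 of the job, leaving 3/5.
Once everyone is working, combined rate: 1/40 + 1/8 = (1 + 5)/40 = 6/40 = 3/20 per hour.
Remaining 3/5 at 3/20 per hour takes 4 hours.
Total from the start = 16 + 4 = 20 hours.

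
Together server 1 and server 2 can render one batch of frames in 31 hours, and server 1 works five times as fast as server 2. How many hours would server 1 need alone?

186/5 hours

Let server 2's rate be r; then server 1's rate is 5r, so together (5 + 1)r = 6r = 1/31.
Thus r = 1/186 per hour.
Server 2 alone: 186 hours; server 1 alone: 186/5 hours.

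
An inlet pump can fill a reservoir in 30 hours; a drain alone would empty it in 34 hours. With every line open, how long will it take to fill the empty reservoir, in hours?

255 hours

Net rate = 1/30 − 1/34 = (17 − 15)/510 = 2/510 = 1/255 per hour.
Filling time = 1 ÷ (1/255) = 255 hours.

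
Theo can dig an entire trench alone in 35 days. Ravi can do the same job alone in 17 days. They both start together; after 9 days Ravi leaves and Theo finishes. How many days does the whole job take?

280/17 days

In the first 9 days the combined rate is 52/595, so 468/595 of the job is done, leaving 127/595.
After Ravi leaves the rate is 1/35 per day; the remaining 127/595 takes 127/17 days.
Total = 9 + 127/17 = 280/17 days.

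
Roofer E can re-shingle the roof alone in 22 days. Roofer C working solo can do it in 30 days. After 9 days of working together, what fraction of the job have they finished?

Combined rate: 1/22 + 1/30 = (15 + 11)/330 = 26/330 = 13/165 per day.
In 9 days they complete 9·13/165 = 39/55 of the job.

39/55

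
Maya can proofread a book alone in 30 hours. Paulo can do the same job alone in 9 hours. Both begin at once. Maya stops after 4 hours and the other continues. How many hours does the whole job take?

39/5 hours

In the first 4 hours the combined rate is 13/90, so 26/45 of the job is done, leaving 19/45.
After Maya leaves the rate is 1/9 per hour; the remaining 19/45 takes 19/5 hours.
Total = 4 + 19/5 = 39/5 hours.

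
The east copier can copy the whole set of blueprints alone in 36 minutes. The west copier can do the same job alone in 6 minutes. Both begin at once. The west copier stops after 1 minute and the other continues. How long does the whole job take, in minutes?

30 minutes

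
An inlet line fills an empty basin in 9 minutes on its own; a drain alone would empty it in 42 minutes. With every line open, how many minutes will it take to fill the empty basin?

Net rate = 1/9 − 1/42 = (14 − 3)/126 = 11/126 per minute.
Filling time = 1 ÷ (11/126) = 126/11 minutes.

126/11 minutes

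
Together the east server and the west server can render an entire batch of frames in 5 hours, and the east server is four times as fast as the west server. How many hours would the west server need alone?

25 hours

Let the west server's rate be r; then the east server's rate is 4r, so together (4 + 1)r = 5r = 1/5.
Thus r = 1/25 per hour.
The west server alone: 25 hours; the east server alone: 25/4 hours.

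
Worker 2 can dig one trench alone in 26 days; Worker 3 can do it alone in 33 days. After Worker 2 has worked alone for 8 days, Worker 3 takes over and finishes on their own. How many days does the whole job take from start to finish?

401/13 days

In 8 days Worker 2 does 8/26 = 4/13 of the job, leaving 9/13.
Worker 3 works at 1/33 per day, so finishing takes 9/13 ÷ 1/33 = 297/13 days.
Total time = 8 + 297/13 = 401/13 days.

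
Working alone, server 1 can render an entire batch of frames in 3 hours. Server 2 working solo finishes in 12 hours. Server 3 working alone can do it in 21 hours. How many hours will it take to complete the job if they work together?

Combined rate: 1/3 + 1/12 + 1/21 = (28 + 7 + 4)/84 = 39/84 = 13/28 per hour.
Time = 1 ÷ (13/28) = 28/13 hours.

28/13 hours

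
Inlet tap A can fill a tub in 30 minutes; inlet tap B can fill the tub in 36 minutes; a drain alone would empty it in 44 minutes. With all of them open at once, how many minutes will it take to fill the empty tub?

495/19 minutes

Net rate = 1/30 + 1/36 − 1/44 = (66 + 55 − 45)/1980 = 76/1980 = 19/495 per minute.
Filling time = 1 ÷ (19/495) = 495/19 minutes.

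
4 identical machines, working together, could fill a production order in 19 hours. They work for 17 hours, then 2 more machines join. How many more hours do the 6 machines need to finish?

One machine does 1/76 of the job per hour.
After 17 hours with 4 machines, 17/19 is done (2/19 left).
With 6 machines the rate is 6/76 = 3/38, so the rest takes 2/19 ÷ 3/38 = 4/3 hours.

4/3 hours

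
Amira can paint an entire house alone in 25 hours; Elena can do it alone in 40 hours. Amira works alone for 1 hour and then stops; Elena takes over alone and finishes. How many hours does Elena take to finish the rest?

In 1 hour Amira does 1/25 of the job, leaving 24/25.
Elena works at 1/40 per hour, so finishing takes 24/25 ÷ 1/40 = 192/5 hours.

192/5 hours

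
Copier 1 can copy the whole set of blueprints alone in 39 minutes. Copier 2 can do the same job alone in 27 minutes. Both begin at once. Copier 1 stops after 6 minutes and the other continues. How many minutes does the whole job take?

297/13 minutes

In the first 6 minutes the combined rate is 22/351, so 44/117 of the job is done, leaving 73/117.
After copier 1 leaves the rate is 1/27 per minute; the remaining 73/117 takes 219/13 minutes.
Total = 6 + 219/13 = 297/13 minutes.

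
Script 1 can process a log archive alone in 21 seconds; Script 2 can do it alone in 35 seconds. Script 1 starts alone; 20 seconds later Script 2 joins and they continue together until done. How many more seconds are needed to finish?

In 20 seconds Script 1 does 20/21 of the job, leaving 1/21.
Script 1 and Script 2 together work at 8/105 per second, so finishing takes 1/21 ÷ 8/105 = 5/8 seconds.

5/8 seconds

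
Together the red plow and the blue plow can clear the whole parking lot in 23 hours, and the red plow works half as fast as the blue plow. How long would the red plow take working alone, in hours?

69 hours

Let the blue plow's rate be r; then the red plow's rate is (1/2)r, so together (1/2 + 1)r = (3/2)r = 1/23.
Thus r = 2/69 per hour.
The blue plow alone: 69/2 hours; the red plow alone: 69 hours.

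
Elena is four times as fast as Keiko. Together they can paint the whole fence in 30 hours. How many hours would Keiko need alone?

150 hours

Let Keiko's rate be r; then Elena's rate is 4r, so together (4 + 1)r = 5r = 1/30.
Thus r = 1/150 per hour.
Keiko alone: 150 hours; Elena alone: 75/2 hours.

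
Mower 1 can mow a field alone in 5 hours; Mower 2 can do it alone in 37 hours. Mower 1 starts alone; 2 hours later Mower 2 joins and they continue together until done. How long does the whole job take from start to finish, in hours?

65/14 hours

In 2 hours Mower 1 does 2/5 of the job, leaving 3/5.
Mower 1 and Mower 2 together work at 42/185 per hour, so finishing takes 3/5 ÷ 42/185 = 37/14 hours.
Total time = 2 + 37/14 = 65/14 hours.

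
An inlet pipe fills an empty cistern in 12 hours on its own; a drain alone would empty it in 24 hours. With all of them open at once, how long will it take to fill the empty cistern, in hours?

24 hours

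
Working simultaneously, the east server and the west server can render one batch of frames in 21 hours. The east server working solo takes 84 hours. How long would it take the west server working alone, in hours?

Combined rate is 1/21 per hour.
Known contribution: 1/84 per hour.
So the west server's rate is 1/21 − 1/84 = 1/28, meaning 28 hours alone.

28 hours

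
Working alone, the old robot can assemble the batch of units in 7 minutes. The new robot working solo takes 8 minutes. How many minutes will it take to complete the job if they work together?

With two workers the combined time is the product over the sum: 7·8/(7+8) = 56/15 minutes.

56/15 minutes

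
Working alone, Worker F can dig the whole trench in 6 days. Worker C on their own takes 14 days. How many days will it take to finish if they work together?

Combined rate: 1/6 + 1/14 = (7 + 3)/42 = 10/42 = 5/21 per day.
Time = 1 ÷ (5/21) = 21/5 days.

21/5 days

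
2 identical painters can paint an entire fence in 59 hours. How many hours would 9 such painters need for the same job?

Total work is 2·59 = 118 painter-hours.
With 9 painters: 118/9 hours.

118/9 hours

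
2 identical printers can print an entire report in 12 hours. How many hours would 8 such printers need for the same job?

3 hours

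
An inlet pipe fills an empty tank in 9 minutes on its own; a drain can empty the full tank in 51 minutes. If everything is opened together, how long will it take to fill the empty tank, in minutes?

153/14 minutes

Net rate = 1/9 − 1/51 = (17 − 3)/153 = 14/153 per minute.
Filling time = 1 ÷ (14/153) = 153/14 minutes.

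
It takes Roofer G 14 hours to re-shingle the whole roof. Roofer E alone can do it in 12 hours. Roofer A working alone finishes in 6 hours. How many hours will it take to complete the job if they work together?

Combined rate: 1/14 + 1/12 + 1/6 = (6 + 7 + 14)/84 = 27/84 = 9/28 per hour.
Time = 1 ÷ (9/28) = 28/9 hours.

28/9 hours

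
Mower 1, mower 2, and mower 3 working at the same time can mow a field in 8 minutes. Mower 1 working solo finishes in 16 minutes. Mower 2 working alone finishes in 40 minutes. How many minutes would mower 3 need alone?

80/3 minutes

Combined rate is 1/8 per minute.
Known contribution: 1/16 + 1/40 = (5 + 2)/80 = 7/80 per minute.
So mower 3's rate is 1/8 − 7/80 = 3/80, meaning 80/3 minutes alone.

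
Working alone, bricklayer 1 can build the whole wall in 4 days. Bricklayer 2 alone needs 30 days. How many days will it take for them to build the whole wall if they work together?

60/17 days

Combined rate: 1/4 + 1/30 = (15 + 2)/60 = 17/60 per day.
Time = 1 ÷ (17/60) = 60/17 days.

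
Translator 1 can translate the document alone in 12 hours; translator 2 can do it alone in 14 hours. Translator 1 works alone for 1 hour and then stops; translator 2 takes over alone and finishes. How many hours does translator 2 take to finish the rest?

77/6 hours

In 1 hour translator 1 does 1/12 of the job, leaving 11/12.
Translator 2 works at 1/14 per hour, so finishing takes 11/12 ÷ 1/14 = 77/6 hours.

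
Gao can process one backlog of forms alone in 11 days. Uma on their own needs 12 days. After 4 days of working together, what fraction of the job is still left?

Combined rate: 1/11 + 1/12 = (12 + 11)/132 = 23/132 per day.
In 4 days they complete 4·23/132 = 23/33 of the job.
So 10/33 remains.

10/33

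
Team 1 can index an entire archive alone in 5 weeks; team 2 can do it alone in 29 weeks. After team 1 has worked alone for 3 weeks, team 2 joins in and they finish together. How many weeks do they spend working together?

In 3 weeks team 1 does 3/5 of the job, leaving 2/5.
Team 1 and team 2 together work at 34/145 per week, so finishing takes 2/5 ÷ 34/145 = 29/17 weeks.

29/17 weeks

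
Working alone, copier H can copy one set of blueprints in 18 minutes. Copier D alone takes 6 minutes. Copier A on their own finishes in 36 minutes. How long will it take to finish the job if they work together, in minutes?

4 minutes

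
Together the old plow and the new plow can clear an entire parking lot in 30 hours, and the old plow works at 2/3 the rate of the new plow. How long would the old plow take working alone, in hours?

75 hours

Let the new plow's rate be r; then the old plow's rate is (2/3)r, so together (2/3 + 1)r = (5/3)r = 1/30.
Thus r = 1/50 per hour.
The new plow alone: 50 hours; the old plow alone: 75 hours.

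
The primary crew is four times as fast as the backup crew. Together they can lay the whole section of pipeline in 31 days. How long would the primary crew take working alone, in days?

155/4 days

Let the backup crew's rate be r; then the primary crew's rate is 4r, so together (4 + 1)r = 5r = 1/31.
Thus r = 1/155 per day.
The backup crew alone: 155 days; the primary crew alone: 155/4 days.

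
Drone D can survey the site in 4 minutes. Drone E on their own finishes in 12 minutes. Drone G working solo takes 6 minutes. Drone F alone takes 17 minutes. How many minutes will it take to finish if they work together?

Combined rate: 1/4 + 1/12 + 1/6 + 1/17 = (51 + 17 + 34 + 12)/204 = 114/204 = 19/34 per minute.
Time = 1 ÷ (19/34) = 34/19 minutes.

34/19 minutes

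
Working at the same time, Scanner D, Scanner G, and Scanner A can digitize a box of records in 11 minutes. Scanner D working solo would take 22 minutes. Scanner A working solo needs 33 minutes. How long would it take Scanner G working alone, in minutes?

Combined rate is 1/11 per minute.
Known contribution: 1/22 + 1/33 = (3 + 2)/66 = 5/66 per minute.
So Scanner G's rate is 1/11 − 5/66 = 1/66, meaning 66 minutes alone.

66 minutes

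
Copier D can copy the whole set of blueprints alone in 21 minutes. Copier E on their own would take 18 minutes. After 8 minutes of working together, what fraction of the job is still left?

Combined rate: 1/21 + 1/18 = (6 + 7)/126 = 13/126 per minute.
In 8 minutes they complete 8·13/126 = 52/63 of the job.
So 11/63 remains.

11/63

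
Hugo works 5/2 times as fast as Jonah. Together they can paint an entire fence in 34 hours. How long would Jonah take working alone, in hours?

119 hours

Let Jonah's rate be r; then Hugo's rate is (5/2)r, so together (5/2 + 1)r = (7/2)r = 1/34.
Thus r = 1/119 per hour.
Jonah alone: 119 hours; Hugo alone: 238/5 hours.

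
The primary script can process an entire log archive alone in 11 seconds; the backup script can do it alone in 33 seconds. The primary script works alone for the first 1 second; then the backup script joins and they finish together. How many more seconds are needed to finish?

15/2 seconds

In 1 second the primary script does 1/11 of the job, leaving 10/11.
The primary script and the backup script together work at 4/33 per second, so finishing takes 10/11 ÷ 4/33 = 15/2 seconds.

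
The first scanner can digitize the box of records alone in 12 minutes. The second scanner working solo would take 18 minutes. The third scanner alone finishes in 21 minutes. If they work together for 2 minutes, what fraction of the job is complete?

47/126

Combined rate: 1/12 + 1/18 + 1/21 = (21 + 14 + 12)/252 = 47/252 per minute.
In 2 minutes they complete 2·47/252 = 47/126 of the job.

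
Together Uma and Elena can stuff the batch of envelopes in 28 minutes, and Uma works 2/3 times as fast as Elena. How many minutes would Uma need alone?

70 minutes

Let Elena's rate be r; then Uma's rate is (2/3)r, so together (2/3 + 1)r = (5/3)r = 1/28.
Thus r = 3/140 per minute.
Elena alone: 140/3 minutes; Uma alone: 70 minutes.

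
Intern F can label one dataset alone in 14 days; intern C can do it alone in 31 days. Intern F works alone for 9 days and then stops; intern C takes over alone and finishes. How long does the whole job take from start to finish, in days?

281/14 days

In 9 days intern F does 9/14 of the job, leaving 5/14.
Intern C works at 1/31 per day, so finishing takes 5/14 ÷ 1/31 = 155/14 days.
Total time = 9 + 155/14 = 281/14 days.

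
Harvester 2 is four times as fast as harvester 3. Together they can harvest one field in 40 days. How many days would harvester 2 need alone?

50 days

Let harvester 3's rate be r; then harvester 2's rate is 4r, so together (4 + 1)r = 5r = 1/40.
Thus r = 1/200 per day.
Harvester 3 alone: 200 days; harvester 2 alone: 50 days.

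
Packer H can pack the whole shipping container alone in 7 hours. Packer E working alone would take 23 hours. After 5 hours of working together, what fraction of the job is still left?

Combined rate: 1/7 + 1/23 = (23 + 7)/161 = 30/161 per hour.
In 5 hours they complete 5·30/161 = 150/161 of the job.
So 11/161 remains.

11/161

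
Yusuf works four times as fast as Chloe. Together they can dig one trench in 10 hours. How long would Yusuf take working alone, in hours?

Let Chloe's rate be r; then Yusuf's rate is 4r, so together (4 + 1)r = 5r = 1/10.
Thus r = 1/50 per hour.
Chloe alone: 50 hours; Yusuf alone: 25/2 hours.

25/2 hours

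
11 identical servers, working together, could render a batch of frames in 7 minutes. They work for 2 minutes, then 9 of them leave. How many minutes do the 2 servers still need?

One server does 1/77 of the job per minute.
After 2 minutes with 11 servers, 2/7 is done (5/7 left).
With 2 servers the rate is 2/77, so the rest takes 5/7 ÷ 2/77 = 55/2 minutes.

55/2 minutes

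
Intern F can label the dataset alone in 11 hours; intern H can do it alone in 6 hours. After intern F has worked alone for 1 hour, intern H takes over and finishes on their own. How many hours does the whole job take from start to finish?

In 1 hour intern F does 1/11 of the job, leaving 10/11.
Intern H works at 1/6 per hour, so finishing takes 10/11 ÷ 1/6 = 60/11 hours.
Total time = 1 + 60/11 = 71/11 hours.

71/11 hours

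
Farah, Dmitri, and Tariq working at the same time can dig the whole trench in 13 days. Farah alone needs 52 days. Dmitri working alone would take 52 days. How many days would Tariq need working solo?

Combined rate is 1/13 per day.
Known contribution: 1/52 + 1/52 = (1 + 1)/52 = 2/52 = 1/26 per day.
So Tariq's rate is 1/13 − 1/26 = 1/26, meaning 26 days alone.

26 days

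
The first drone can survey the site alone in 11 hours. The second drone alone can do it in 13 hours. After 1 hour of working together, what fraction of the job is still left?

Combined rate: 1/11 + 1/13 = (13 + 11)/143 = 24/143 per hour.
In 1 hour they complete 1·24/143 = 24/143 of the job.
So 119/143 remains.

119/143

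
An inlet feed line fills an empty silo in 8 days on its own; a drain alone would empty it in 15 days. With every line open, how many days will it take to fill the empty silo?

Net rate = 1/8 − 1/15 = (15 − 8)/120 = 7/120 per day.
Filling time = 1 ÷ (7/120) = 120/7 days.

120/7 days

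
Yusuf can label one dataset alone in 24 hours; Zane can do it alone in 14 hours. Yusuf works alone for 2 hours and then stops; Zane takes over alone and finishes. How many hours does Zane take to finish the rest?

77/6 hours

In 2 hours Yusuf does 2/24 = 1/12 of the job, leaving 11/12.
Zane works at 1/14 per hour, so finishing takes 11/12 ÷ 1/14 = 77/6 hours.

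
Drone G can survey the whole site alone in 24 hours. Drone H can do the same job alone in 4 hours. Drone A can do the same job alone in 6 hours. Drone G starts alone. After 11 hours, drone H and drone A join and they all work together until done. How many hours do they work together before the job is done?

In the first 11 hours drone G alone does 11/24 of the job, leaving 13/24.
Once everyone is working, combined rate: 1/24 + 1/4 + 1/6 = (1 + 6 + 4)/24 = 11/24 per hour.
Remaining 13/24 at 11/24 per hour takes 13/11 hours.

13/11 hours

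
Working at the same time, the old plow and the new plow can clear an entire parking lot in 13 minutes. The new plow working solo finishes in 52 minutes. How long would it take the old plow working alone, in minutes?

Combined rate is 1/13 per minute.
Known contribution: 1/52 per minute.
So the old plow's rate is 1/13 − 1/52 = 3/52, meaning 52/3 minutes alone.

52/3 minutes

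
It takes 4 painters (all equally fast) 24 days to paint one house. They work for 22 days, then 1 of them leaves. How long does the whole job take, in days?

74/3 days

One painter does 1/96 of the job per day.
After 22 days with 4 painters, 11/12 is done (1/12 left).
With 3 painters the rate is 3/96 = 1/32, so the rest takes 1/12 ÷ 1/32 = 8/3 days.
Total = 22 + 8/3 = 74/3 days.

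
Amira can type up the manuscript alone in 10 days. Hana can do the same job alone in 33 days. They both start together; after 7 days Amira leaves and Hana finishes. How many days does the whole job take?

In the first 7 days the combined rate is 43/330, so 301/330 of the job is done, leaving 29/330.
After Amira leaves the rate is 1/33 per day; the remaining 29/330 takes 29/10 days.
Total = 7 + 29/10 = 99/10 days.

99/10 days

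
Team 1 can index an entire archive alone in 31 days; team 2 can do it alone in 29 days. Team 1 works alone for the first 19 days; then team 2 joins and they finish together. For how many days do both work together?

29/5 days

In 19 days team 1 does 19/31 of the job, leaving 12/31.
Team 1 and team 2 together work at 60/899 per day, so finishing takes 12/31 ÷ 60/899 = 29/5 days.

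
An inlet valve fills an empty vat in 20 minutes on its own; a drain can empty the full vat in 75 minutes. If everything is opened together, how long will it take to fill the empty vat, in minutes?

300/11 minutes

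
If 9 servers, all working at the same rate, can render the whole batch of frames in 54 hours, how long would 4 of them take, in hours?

Total work is 9·54 = 486 server-hours.
With 4 servers: 486/4 = 243/2 hours.

243/2 hours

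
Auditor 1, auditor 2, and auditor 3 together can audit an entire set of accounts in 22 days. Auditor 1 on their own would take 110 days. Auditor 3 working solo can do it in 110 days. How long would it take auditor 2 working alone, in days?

110/3 days

Combined rate is 1/22 per day.
Known contribution: 1/110 + 1/110 = (1 + 1)/110 = 2/110 = 1/55 per day.
So auditor 2's rate is 1/22 − 1/55 = 3/110, meaning 110/3 days alone.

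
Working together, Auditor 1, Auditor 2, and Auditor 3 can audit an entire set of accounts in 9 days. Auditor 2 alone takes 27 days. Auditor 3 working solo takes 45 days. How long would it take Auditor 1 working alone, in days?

Combined rate is 1/9 per day.
Known contribution: 1/27 + 1/45 = (5 + 3)/135 = 8/135 per day.
So Auditor 1's rate is 1/9 − 8/135 = 7/135, meaning 135/7 days alone.

135/7 days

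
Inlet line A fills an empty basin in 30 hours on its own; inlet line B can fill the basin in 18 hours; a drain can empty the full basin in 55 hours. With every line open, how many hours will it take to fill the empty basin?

Net rate = 1/30 + 1/18 − 1/55 = (33 + 55 − 18)/990 = 70/990 = 7/99 per hour.
Filling time = 1 ÷ (7/99) = 99/7 hours.

99/7 hours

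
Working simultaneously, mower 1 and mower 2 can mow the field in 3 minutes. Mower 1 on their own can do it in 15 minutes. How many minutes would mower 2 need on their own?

15/4 minutes

Combined rate is 1/3 per minute.
Known contribution: 1/15 per minute.
So mower 2's rate is 1/3 − 1/15 = 4/15, meaning 15/4 minutes alone.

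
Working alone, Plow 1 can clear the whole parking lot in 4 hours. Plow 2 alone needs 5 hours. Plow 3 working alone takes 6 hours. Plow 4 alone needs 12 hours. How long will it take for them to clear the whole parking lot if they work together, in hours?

10/7 hours

Combined rate: 1/4 + 1/5 + 1/6 + 1/12 = (15 + 12 + 10 + 5)/60 = 42/60 = 7/10 per hour.
Time = 1 ÷ (7/10) = 10/7 hours.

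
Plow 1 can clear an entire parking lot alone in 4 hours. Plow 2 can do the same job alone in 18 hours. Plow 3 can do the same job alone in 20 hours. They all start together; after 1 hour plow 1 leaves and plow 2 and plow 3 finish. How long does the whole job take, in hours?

In the first 1 hour the combined rate is 16/45, so 16/45 of the job is done, leaving 29/45.
After plow 1 leaves the rate is 19/180 per hour; the remaining 29/45 takes 116/19 hours.
Total = 1 + 116/19 = 135/19 hours.

135/19 hours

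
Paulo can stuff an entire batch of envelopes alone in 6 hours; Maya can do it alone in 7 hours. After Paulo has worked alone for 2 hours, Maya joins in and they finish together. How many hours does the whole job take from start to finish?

54/13 hours

In 2 hours Paulo does 2/6 = 1/3 of the job, leaving 2/3.
Paulo and Maya together work at 13/42 per hour, so finishing takes 2/3 ÷ 13/42 = 28/13 hours.
Total time = 2 + 28/13 = 54/13 hours.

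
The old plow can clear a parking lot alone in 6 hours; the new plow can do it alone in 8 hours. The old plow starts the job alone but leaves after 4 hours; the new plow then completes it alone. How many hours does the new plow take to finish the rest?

In 4 hours the old plow does 4/6 = 2/3 of the job, leaving 1/3.
The new plow works at 1/8 per hour, so finishing takes 1/3 ÷ 1/8 = 8/3 hours.

8/3 hours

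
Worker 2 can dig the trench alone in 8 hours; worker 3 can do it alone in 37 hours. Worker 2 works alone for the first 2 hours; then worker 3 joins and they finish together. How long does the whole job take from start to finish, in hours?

In 2 hours worker 2 does 2/8 = 1/4 of the job, leaving 3/4.
Worker 2 and worker 3 together work at 45/296 per hour, so finishing takes 3/4 ÷ 45/296 = 74/15 hours.
Total time = 2 + 74/15 = 104/15 hours.

104/15 hours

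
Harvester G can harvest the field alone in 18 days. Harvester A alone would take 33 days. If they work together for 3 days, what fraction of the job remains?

49/66

Combined rate: 1/18 + 1/33 = (11 + 6)/198 = 17/198 per day.
In 3 days they complete 3·17/198 = 17/66 of the job.
So 49/66 remains.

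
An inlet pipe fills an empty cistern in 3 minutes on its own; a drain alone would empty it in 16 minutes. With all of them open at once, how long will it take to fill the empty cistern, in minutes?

Net rate = 1/3 − 1/16 = (16 − 3)/48 = 13/48 per minute.
Filling time = 1 ÷ (13/48) = 48/13 minutes.

48/13 minutes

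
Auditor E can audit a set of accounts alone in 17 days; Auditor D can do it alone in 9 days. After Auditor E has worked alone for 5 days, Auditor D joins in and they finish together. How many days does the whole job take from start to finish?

In 5 days Auditor E does 5/17 of the job, leaving 12/17.
Auditor E and Auditor D together work at 26/153 per day, so finishing takes 12/17 ÷ 26/153 = 54/13 days.
Total time = 5 + 54/13 = 119/13 days.

119/13 days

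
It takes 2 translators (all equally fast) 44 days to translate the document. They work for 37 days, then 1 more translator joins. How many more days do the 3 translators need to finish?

One translator does 1/88 of the job per day.
After 37 days with 2 translators, 37/44 is done (7/44 left).
With 3 translators the rate is 3/88, so the rest takes 7/44 ÷ 3/88 = 14/3 days.

14/3 days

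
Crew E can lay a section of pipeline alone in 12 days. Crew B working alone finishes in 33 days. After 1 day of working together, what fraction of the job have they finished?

5/44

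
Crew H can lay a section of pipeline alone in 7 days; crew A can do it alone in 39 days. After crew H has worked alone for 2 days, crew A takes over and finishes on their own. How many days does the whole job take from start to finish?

In 2 days crew H does 2/7 of the job, leaving 5/7.
Crew A works at 1/39 per day, so finishing takes 5/7 ÷ 1/39 = 195/7 days.
Total time = 2 + 195/7 = 209/7 days.

209/7 days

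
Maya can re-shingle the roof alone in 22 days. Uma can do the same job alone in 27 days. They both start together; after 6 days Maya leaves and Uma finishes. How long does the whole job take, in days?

In the first 6 days the combined rate is 49/594, so 49/99 of the job is done, leaving 50/99.
After Maya leaves the rate is 1/27 per day; the remaining 50/99 takes 150/11 days.
Total = 6 + 150/11 = 216/11 days.

216/11 days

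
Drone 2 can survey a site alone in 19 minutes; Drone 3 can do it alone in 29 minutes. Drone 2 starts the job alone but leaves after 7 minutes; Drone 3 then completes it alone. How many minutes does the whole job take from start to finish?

481/19 minutes

In 7 minutes Drone 2 does 7/19 of the job, leaving 12/19.
Drone 3 works at 1/29 per minute, so finishing takes 12/19 ÷ 1/29 = 348/19 minutes.
Total time = 7 + 348/19 = 481/19 minutes.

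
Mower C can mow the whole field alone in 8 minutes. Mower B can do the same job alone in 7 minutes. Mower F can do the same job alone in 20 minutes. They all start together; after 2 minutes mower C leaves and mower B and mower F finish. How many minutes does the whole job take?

35/9 minutes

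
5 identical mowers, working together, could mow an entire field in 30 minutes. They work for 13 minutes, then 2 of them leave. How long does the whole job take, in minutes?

124/3 minutes

One mower does 1/150 of the job per minute.
After 13 minutes with 5 mowers, 13/30 is done (17/30 left).
With 3 mowers the rate is 3/150 = 1/50, so the rest takes 17/30 ÷ 1/50 = 85/3 minutes.
Total = 13 + 85/3 = 124/3 minutes.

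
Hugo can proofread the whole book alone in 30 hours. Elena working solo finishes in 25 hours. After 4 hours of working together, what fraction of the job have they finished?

Combined rate: 1/30 + 1/25 = (5 + 6)/150 = 11/150 per hour.
In 4 hours they complete 4·11/150 = 22/75 of the job.

22/75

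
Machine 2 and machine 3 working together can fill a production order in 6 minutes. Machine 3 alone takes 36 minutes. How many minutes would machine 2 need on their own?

36/5 minutes

Combined rate is 1/6 per minute.
Known contribution: 1/36 per minute.
So machine 2's rate is 1/6 − 1/36 = 5/36, meaning 36/5 minutes alone.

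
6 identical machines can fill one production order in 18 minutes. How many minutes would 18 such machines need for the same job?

6 minutes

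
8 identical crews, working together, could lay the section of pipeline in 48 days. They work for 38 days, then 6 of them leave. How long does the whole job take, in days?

78 days

One crew does 1/384 of the job per day.
After 38 days with 8 crews, 19/24 is done (5/24 left).
With 2 crews the rate is 2/384 = 1/192, so the rest takes 5/24 ÷ 1/192 = 40 days.
Total = 38 + 40 = 78 days.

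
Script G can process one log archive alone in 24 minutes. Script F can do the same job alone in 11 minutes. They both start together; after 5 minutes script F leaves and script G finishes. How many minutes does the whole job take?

144/11 minutes

In the first 5 minutes the combined rate is 35/264, so 175/264 of the job is done, leaving 89/264.
After script F leaves the rate is 1/24 per minute; the remaining 89/264 takes 89/11 minutes.
Total = 5 + 89/11 = 144/11 minutes.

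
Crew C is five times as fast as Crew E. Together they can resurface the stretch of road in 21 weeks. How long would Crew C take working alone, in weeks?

Let Crew E's rate be r; then Crew C's rate is 5r, so together (5 + 1)r = 6r = 1/21.
Thus r = 1/126 per week.
Crew E alone: 126 weeks; Crew C alone: 126/5 weeks.

126/5 weeks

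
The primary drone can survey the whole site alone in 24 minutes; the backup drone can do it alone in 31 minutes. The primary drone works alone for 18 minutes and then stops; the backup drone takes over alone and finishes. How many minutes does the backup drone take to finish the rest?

31/4 minutes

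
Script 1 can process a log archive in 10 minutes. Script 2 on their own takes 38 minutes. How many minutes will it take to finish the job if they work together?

95/12 minutes

Combined rate: 1/10 + 1/38 = (19 + 5)/190 = 24/190 = 12/95 per minute.
Time = 1 ÷ (12/95) = 95/12 minutes.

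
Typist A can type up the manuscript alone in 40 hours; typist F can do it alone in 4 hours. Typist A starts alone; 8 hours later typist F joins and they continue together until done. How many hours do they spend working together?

32/11 hours

In 8 hours typist A does 8/40 = 1/5 of the job, leaving 4/5.
Typist A and typist F together work at 11/40 per hour, so finishing takes 4/5 ÷ 11/40 = 32/11 hours.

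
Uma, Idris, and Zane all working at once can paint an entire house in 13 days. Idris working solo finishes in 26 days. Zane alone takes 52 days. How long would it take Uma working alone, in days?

Combined rate is 1/13 per day.
Known contribution: 1/26 + 1/52 = (2 + 1)/52 = 3/52 per day.
So Uma's rate is 1/13 − 3/52 = 1/52, meaning 52 days alone.

52 days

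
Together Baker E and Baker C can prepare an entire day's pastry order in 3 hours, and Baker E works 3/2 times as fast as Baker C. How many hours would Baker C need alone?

15/2 hours

Let Baker C's rate be r; then Baker E's rate is (3/2)r, so together (3/2 + 1)r = (5/2)r = 1/3.
Thus r = 2/15 per hour.
Baker C alone: 15/2 hours; Baker E alone: 5 hours.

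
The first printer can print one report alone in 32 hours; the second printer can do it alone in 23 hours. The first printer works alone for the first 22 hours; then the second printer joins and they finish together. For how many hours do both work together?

46/11 hours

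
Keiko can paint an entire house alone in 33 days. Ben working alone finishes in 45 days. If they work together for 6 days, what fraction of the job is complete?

Combined rate: 1/33 + 1/45 = (15 + 11)/495 = 26/495 per day.
In 6 days they complete 6·26/495 = 52/165 of the job.

52/165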